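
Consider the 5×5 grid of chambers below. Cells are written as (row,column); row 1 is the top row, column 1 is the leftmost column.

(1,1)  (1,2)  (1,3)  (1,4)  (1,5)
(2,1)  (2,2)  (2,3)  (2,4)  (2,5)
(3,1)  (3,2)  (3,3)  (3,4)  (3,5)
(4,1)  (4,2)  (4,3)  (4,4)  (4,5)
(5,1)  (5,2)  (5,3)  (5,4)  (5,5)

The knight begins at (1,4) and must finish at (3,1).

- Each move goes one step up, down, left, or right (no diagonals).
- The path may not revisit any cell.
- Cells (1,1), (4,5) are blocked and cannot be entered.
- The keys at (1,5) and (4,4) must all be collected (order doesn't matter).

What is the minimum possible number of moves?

Any route passes through (1,5) and (4,4) in some order between (1,4) and (3,1). Summing Manhattan distances along each leg and taking the cheapest ordering ((1,4) → (1,5) → (4,4) → (3,1)) gives a lower bound of 1 + 4 + 4 = 9 moves.
A route of 9 moves achieves this: (1,4) → (1,5) → (2,5) → (3,5) → (3,4) → (4,4) → (4,3) → (3,3) → (3,2) → (3,1).
Since 9 matches the lower bound, it is optimal.

9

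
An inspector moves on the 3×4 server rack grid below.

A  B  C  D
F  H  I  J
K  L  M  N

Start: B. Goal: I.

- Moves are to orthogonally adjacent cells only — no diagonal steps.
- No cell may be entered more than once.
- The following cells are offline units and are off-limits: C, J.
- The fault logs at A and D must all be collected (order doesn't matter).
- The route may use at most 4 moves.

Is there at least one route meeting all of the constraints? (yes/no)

no

The blocked cells wall D off from B completely — no sequence of moves reaches it at all, so no route can satisfy the rules.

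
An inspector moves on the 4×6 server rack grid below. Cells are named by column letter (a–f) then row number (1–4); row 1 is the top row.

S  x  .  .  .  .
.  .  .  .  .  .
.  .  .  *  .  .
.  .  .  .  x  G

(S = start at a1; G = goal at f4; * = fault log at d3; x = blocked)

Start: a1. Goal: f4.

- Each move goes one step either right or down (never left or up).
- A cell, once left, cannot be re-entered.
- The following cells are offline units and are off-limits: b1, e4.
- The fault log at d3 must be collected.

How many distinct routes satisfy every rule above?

A right/down-only route from a1 to f4 makes exactly 3 down-moves and 5 right-moves in some order.
With no other constraints that would be C(8,3) = 56 routes.
Split at d3 and multiply the segment counts (each segment already excludes blocked cells): a1→d3: 4; d3→f4: 1; product = 4.
That gives 4 routes.

4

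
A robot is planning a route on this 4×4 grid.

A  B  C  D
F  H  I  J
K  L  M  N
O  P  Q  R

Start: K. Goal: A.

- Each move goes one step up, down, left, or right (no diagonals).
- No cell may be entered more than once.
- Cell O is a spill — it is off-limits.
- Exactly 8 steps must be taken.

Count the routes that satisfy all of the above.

12

Need simple routes of exactly 8 moves from K to A (Manhattan distance 2, so 3 moves are spent on a detour and 3 undoing it).
Branch systematically from the start, pruning whenever the remaining move budget drops below the Manhattan distance to A or differs from it in parity. Grouping the completions by first move — via F: 2; via L: 10 — and summing: 2 + 10 = 12.
That gives 12 routes.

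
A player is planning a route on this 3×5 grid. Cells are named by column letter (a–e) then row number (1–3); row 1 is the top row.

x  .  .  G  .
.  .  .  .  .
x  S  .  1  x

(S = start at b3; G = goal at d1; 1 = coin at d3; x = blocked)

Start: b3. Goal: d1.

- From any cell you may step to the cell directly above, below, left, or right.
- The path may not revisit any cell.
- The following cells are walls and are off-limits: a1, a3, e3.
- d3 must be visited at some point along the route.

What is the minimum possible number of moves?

4

Any route passes through d3 somewhere between b3 and d1. Summing Manhattan distances along the two legs (b3 → d3 → d1) gives a lower bound of 2 + 2 = 4 moves.
A route of 4 moves achieves this: b3 → c3 → d3 → d2 → d1.
Since 4 matches the lower bound, it is optimal.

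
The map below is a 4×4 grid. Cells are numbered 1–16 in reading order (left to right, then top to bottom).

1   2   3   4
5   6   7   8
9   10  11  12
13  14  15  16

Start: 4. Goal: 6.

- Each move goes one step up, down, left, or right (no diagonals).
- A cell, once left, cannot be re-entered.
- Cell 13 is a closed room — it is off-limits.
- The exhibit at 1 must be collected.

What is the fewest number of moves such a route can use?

Any route passes through 1 somewhere between 4 and 6. Summing Manhattan distances along the two legs (4 → 1 → 6) gives a lower bound of 3 + 2 = 5 moves.
A route of 5 moves achieves this: 4 → 3 → 2 → 1 → 5 → 6.
Since 5 matches the lower bound, it is optimal.

5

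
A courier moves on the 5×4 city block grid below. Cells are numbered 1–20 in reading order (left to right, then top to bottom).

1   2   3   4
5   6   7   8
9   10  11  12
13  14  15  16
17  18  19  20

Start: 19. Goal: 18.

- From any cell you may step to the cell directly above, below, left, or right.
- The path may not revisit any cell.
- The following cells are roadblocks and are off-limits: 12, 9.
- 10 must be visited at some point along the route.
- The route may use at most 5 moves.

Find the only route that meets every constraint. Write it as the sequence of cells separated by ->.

19 -> 15 -> 11 -> 10 -> 14 -> 18

Any route must reach 10 and still end at 18 within 5 moves, so the order of the required stops is forced.
Route from 19: up 2 to 11, left 1 to 10, down 2 to 18 — 5 moves in all.
Check: all required cells visited; 5 ≤ 5 moves.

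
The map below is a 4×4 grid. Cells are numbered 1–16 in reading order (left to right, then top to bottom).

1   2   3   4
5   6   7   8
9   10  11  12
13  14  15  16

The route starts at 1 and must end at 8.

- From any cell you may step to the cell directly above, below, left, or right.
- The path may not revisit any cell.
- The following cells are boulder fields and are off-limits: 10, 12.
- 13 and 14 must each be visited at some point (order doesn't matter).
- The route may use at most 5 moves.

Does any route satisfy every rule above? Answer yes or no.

Even ignoring the no-revisit rule, getting from 1 to 8, taking the cheapest ordering 1 → 13 → 14 → 8 needs at least 3 + 1 + 4 = 8 moves (Manhattan distance per leg), which exceeds the 5-move limit.

no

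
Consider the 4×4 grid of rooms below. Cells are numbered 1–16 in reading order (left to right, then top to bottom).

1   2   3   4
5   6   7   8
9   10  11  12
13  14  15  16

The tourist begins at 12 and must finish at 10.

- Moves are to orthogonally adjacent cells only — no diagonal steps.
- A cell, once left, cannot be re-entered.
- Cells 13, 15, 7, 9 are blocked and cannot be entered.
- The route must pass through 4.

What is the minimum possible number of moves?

Any route passes through 4 somewhere between 12 and 10. Summing Manhattan distances along the two legs (12 → 4 → 10) gives a lower bound of 2 + 4 = 6 moves.
A route of 6 moves achieves this: 12 → 8 → 4 → 3 → 2 → 6 → 10.
Since 6 matches the lower bound, it is optimal.

6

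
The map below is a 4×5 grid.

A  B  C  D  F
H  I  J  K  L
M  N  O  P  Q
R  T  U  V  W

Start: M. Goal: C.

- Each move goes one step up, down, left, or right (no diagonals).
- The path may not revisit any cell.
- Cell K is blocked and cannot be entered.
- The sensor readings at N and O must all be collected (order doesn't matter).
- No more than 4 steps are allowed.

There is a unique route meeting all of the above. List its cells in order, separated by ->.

The 4-move cap with required stops at N, O leaves no slack for detours.
Route from M: 2× right (reaching O), 2× up (reaching C) — 4 moves in all.
Check: all required cells visited; 4 ≤ 4 moves.

M -> N -> O -> J -> C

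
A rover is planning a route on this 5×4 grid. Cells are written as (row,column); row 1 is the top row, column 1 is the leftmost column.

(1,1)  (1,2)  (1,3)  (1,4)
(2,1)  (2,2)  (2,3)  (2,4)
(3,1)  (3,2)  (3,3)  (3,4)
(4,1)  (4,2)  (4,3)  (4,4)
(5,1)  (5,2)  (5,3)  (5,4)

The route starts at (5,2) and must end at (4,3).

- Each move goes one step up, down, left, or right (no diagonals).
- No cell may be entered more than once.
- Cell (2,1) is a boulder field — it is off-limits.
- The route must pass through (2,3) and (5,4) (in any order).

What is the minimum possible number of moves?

Any route passes through (2,3) and (5,4) in some order between (5,2) and (4,3). Summing Manhattan distances along each leg and taking the cheapest ordering ((5,2) → (5,4) → (2,3) → (4,3)) gives a lower bound of 2 + 4 + 2 = 8 moves.
A route of 8 moves achieves this: (5,2) → (5,3) → (5,4) → (4,4) → (3,4) → (2,4) → (2,3) → (3,3) → (4,3).
Since 8 matches the lower bound, it is optimal.

8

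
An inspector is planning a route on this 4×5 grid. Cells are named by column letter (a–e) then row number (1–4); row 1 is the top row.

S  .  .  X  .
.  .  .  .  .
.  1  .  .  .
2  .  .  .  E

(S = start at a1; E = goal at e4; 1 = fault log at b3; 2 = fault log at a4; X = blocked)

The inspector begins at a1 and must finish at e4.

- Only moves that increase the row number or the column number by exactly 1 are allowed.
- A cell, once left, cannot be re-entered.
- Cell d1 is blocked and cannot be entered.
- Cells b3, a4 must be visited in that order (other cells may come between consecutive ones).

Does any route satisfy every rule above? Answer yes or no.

a4 lies to the left of b3, so going from b3 to a4 would need a leftward move — but moves only go right/down, so b3 cannot be visited before a4.

no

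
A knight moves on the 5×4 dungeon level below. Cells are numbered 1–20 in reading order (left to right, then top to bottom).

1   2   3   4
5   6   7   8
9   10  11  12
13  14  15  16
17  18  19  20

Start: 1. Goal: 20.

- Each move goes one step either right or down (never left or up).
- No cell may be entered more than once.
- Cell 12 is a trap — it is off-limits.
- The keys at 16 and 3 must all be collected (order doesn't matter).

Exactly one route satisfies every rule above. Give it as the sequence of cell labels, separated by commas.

Moves only go right or down, so the column and row indices never decrease.
Route from 1: right 2 to 3, down 3 to 15, right 1 to 16, down 1 to 20 — 7 moves in all.
Check: all required cells visited.

1, 2, 3, 7, 11, 15, 16, 20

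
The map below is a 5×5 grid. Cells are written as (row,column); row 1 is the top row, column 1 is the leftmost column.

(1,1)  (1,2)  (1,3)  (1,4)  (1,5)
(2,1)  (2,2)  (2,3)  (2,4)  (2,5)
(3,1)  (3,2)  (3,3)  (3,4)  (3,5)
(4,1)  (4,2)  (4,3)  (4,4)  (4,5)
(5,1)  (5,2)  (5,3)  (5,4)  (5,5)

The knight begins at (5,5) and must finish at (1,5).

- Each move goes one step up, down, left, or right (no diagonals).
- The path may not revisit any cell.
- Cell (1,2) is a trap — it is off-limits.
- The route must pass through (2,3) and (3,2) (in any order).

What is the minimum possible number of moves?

10

Any route passes through (2,3) and (3,2) in some order between (5,5) and (1,5). Summing Manhattan distances along each leg and taking the cheapest ordering ((5,5) → (3,2) → (2,3) → (1,5)) gives a lower bound of 5 + 2 + 3 = 10 moves.
A route of 10 moves achieves this: (5,5) → (4,5) → (3,5) → (3,4) → (3,3) → (3,2) → (2,2) → (2,3) → (1,3) → (1,4) → (1,5).
Since 10 matches the lower bound, it is optimal.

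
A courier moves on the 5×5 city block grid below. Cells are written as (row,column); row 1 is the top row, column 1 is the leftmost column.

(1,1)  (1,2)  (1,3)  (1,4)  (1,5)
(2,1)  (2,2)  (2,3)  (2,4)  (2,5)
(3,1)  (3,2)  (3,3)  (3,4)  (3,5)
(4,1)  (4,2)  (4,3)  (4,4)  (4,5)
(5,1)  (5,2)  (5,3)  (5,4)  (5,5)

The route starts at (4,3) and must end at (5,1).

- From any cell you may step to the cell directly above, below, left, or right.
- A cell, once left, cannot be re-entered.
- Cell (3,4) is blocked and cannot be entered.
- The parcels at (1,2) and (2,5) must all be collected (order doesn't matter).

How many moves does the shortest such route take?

Any route passes through (1,2) and (2,5) in some order between (4,3) and (5,1). Summing Manhattan distances along each leg and taking the cheapest ordering ((4,3) → (2,5) → (1,2) → (5,1)) gives a lower bound of 4 + 4 + 5 = 13 moves.
A route of 13 moves achieves this: (4,3) → (3,3) → (2,3) → (2,4) → (2,5) → (1,5) → (1,4) → (1,3) → (1,2) → (2,2) → (3,2) → (4,2) → (5,2) → (5,1).
Since 13 matches the lower bound, it is optimal.

13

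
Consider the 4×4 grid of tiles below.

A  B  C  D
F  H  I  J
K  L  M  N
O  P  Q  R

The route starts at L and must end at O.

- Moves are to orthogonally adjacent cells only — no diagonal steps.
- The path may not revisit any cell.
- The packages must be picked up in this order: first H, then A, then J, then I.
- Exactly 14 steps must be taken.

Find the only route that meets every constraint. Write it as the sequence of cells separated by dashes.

L - H - F - A - B - C - D - J - I - M - N - R - Q - P - O

The waypoints must appear in the order H, A, J, I, with no cell reused.
Route from L: up to H, left to F, up to A, 3× right (reaching D), down to J, left to I, down to M, right to N, down to R, 3× left (reaching O) — 14 moves in all.
Check: order respected (H at step 1, A at step 3, J at step 7, I at step 8); 14 moves as required.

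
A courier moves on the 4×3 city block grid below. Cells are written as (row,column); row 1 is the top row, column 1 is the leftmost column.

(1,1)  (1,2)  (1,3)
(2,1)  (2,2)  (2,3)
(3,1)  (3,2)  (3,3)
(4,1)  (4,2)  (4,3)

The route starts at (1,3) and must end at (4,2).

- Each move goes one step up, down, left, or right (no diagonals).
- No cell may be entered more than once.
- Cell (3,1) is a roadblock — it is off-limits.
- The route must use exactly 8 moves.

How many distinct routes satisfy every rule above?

Need simple routes of exactly 8 moves from (1,3) to (4,2) (Manhattan distance 4, so 2 moves are spent on a detour and 2 undoing it).
Enumerating: (1,3) (1,2) (1,1) (2,1) (2,2) (3,2) (3,3) (4,3) (4,2) | (1,3) (1,2) (1,1) (2,1) (2,2) (2,3) (3,3) (4,3) (4,2) | (1,3) (1,2) (1,1) (2,1) (2,2) (2,3) (3,3) (3,2) (4,2).
That gives 3 routes.

3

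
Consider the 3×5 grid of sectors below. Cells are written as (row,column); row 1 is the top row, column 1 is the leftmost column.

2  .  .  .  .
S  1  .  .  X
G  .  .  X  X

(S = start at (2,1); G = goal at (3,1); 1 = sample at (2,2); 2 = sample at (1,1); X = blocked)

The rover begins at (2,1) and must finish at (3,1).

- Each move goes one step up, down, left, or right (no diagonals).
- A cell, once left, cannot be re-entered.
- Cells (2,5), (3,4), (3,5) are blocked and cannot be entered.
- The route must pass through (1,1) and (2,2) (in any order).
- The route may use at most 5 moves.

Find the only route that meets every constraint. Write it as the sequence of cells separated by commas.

(2,1), (1,1), (1,2), (2,2), (3,2), (3,1)

The budget equals the shortest possible length, so every move has to be on a shortest route through the required cells.
Route from (2,1): up 1 to (1,1), right 1 to (1,2), down 2 to (3,2), left 1 to (3,1) — 5 moves in all.
Check: all required cells visited; 5 ≤ 5 moves.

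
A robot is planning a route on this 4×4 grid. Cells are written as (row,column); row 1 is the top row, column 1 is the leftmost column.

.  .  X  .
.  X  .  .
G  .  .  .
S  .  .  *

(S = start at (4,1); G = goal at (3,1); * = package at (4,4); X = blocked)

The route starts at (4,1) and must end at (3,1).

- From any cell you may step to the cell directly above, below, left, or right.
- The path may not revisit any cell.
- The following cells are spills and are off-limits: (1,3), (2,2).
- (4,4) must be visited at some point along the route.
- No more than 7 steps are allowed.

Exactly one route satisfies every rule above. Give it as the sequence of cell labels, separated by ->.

Any route must reach (4,4) and still end at (3,1) within 7 moves, so the order of the required stops is forced.
Route from (4,1): 3× right (reaching (4,4)), up to (3,4), 3× left (reaching (3,1)) — 7 moves in all.
Check: all required cells visited; 7 ≤ 7 moves.

(4,1) -> (4,2) -> (4,3) -> (4,4) -> (3,4) -> (3,3) -> (3,2) -> (3,1)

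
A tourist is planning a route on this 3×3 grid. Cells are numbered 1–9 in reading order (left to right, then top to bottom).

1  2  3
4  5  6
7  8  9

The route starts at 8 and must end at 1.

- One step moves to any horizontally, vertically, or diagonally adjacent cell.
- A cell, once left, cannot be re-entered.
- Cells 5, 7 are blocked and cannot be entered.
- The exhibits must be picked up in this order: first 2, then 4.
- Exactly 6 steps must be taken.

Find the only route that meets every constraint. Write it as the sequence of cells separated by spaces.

The waypoints must appear in the order 2, 4, with no cell reused.
Route from 8: right 1 to 9, up 2 to 3, left 1 to 2, down-left 1 to 4, up 1 to 1 — 6 moves in all.
Check: order respected (2 at step 4, 4 at step 5); 6 moves as required.

8 9 6 3 2 4 1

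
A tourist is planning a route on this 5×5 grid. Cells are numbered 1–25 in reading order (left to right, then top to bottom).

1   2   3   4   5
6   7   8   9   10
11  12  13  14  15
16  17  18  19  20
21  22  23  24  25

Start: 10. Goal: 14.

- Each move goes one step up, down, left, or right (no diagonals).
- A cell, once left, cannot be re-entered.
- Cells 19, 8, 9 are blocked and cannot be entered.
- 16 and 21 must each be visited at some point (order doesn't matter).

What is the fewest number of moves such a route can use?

Any route passes through 16 and 21 in some order between 10 and 14. Summing Manhattan distances along each leg and taking the cheapest ordering (10 → 21 → 16 → 14) gives a lower bound of 7 + 1 + 4 = 12 moves.
A route of 12 moves achieves this: 10 → 15 → 20 → 25 → 24 → 23 → 22 → 21 → 16 → 11 → 12 → 13 → 14.
Since 12 matches the lower bound, it is optimal.

12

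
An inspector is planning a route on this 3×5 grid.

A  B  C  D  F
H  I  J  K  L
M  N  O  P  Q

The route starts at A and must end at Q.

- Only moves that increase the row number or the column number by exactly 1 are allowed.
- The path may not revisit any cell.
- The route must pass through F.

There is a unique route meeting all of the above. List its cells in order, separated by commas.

Moves only go right or down, so the column and row indices never decrease.
Route from A: 4× right (reaching F), 2× down (reaching Q) — 6 moves in all.
Check: all required cells visited.

A, B, C, D, F, L, Q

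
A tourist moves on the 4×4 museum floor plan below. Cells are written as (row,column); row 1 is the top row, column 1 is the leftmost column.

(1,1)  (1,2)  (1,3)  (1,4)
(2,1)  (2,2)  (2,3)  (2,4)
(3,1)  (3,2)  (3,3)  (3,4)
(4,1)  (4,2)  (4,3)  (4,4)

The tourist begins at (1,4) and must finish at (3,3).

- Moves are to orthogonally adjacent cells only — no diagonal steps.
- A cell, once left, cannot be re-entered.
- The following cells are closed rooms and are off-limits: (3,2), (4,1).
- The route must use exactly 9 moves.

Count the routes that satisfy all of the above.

Need simple routes of exactly 9 moves from (1,4) to (3,3) (Manhattan distance 3, so 3 moves are spent on a detour and 3 undoing it).
Enumerating: (1,4) (1,3) (1,2) (2,2) (2,3) (2,4) (3,4) (4,4) (4,3) (3,3) | (1,4) (1,3) (1,2) (1,1) (2,1) (2,2) (2,3) (2,4) (3,4) (3,3).
That gives 2 routes.

2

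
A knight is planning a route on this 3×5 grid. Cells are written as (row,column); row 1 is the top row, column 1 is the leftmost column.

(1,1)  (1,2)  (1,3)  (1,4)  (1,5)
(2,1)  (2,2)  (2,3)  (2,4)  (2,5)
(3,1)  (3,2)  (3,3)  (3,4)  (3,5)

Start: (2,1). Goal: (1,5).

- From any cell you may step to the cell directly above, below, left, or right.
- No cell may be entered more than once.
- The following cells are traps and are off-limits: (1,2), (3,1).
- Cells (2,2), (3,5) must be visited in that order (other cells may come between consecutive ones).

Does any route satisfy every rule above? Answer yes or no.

yes

One route that works: (2,1) → (2,2) → (3,2) → (3,3) → (3,4) → (3,5) → (2,5) → (1,5).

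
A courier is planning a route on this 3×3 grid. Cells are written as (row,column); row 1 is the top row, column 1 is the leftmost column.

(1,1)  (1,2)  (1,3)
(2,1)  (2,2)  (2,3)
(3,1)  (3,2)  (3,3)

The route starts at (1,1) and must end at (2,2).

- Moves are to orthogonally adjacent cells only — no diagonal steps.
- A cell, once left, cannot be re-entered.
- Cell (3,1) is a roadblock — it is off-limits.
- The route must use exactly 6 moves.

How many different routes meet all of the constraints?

Need simple routes of exactly 6 moves from (1,1) to (2,2) (Manhattan distance 2, so 2 moves are spent on a detour and 2 undoing it).
Enumerating: (1,1) (1,2) (1,3) (2,3) (3,3) (3,2) (2,2).
That gives 1 route.

1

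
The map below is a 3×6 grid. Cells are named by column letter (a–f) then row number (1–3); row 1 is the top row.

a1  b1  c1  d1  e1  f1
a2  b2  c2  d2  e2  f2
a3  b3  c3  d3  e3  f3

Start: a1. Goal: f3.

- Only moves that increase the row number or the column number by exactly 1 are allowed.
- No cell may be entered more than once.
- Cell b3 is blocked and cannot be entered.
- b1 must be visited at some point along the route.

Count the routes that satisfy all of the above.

14

A right/down-only route from a1 to f3 makes exactly 2 down-moves and 5 right-moves in some order.
With no other constraints that would be C(7,2) = 21 routes.
Split at b1 and multiply the segment counts (each segment already excludes blocked cells): a1→b1: 1; b1→f3: 14; product = 14.
That gives 14 routes.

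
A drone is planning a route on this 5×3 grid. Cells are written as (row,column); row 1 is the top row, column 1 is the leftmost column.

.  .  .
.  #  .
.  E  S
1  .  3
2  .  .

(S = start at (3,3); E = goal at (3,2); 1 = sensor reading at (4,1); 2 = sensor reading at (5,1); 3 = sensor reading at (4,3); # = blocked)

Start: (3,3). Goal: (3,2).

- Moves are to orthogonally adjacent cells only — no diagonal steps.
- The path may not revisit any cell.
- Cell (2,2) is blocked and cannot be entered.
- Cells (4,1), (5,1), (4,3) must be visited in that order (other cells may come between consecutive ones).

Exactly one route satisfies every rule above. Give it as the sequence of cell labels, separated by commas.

The waypoints must appear in the order (4,1), (5,1), (4,3), with no cell reused.
Route from (3,3): 2× up (reaching (1,3)), 2× left (reaching (1,1)), 4× down (reaching (5,1)), 2× right (reaching (5,3)), up to (4,3), left to (4,2), up to (3,2) — 13 moves in all.
Check: order respected (1 at step 7, 2 at step 8, 3 at step 11).

(3,3), (2,3), (1,3), (1,2), (1,1), (2,1), (3,1), (4,1), (5,1), (5,2), (5,3), (4,3), (4,2), (3,2)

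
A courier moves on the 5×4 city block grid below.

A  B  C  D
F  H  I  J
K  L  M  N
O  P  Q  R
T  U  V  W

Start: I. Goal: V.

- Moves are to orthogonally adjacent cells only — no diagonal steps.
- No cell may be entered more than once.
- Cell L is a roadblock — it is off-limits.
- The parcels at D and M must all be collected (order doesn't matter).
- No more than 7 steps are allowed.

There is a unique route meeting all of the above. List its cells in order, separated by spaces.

Any route must reach D and M and still end at V within 7 moves, so the order of the required stops is forced.
Route from I: up 1 to C, right 1 to D, down 2 to N, left 1 to M, down 2 to V — 7 moves in all.
Check: all required cells visited; 7 ≤ 7 moves.

I C D J N M Q V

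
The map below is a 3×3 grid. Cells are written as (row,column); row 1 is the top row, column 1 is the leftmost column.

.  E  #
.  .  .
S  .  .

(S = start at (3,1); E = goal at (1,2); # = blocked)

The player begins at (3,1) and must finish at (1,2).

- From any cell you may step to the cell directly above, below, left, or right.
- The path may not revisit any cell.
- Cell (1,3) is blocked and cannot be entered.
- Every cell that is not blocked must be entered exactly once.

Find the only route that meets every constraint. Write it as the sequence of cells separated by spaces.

Need to visit all 8 open cells exactly once, starting at (3,1) and ending at (1,2).
Cell (3,3) has only two open neighbours ((2,3) and (3,2)), so the path must pass straight through it: one of those is the cell it's entered from and the other is where it exits.
Route from (3,1): 2× right (reaching (3,3)), up to (2,3), 2× left (reaching (2,1)), up to (1,1), right to (1,2) — 7 moves in all.
Check: all 8 open cells covered.

(3,1) (3,2) (3,3) (2,3) (2,2) (2,1) (1,1) (1,2)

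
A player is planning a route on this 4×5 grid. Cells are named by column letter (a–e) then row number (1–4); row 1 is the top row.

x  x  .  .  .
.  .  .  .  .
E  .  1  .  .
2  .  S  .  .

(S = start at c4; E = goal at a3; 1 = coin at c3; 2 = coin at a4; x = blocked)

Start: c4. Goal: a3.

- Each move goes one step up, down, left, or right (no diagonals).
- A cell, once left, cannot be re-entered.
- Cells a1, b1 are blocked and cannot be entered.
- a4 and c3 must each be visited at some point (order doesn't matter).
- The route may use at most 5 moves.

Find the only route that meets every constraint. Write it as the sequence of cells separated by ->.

c4 -> c3 -> b3 -> b4 -> a4 -> a3

Any route must reach a4 and c3 and still end at a3 within 5 moves, so the order of the required stops is forced.
Route from c4: up to c3, left to b3, down to b4, left to a4, up to a3 — 5 moves in all.
Check: all required cells visited; 5 ≤ 5 moves.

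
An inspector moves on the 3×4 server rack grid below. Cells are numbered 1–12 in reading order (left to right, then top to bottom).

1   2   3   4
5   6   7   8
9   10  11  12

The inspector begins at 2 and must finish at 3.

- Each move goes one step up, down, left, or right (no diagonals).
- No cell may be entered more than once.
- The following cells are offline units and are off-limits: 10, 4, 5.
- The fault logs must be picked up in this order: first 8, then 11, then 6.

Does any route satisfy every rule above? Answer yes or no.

Even ignoring the required order, no revisit-free route from 2 to 3 manages to pass through all of 8, 11, and 6: branching out from 2, every path either misses one of them or, having collected them, can no longer reach 3 without re-entering a cell.

no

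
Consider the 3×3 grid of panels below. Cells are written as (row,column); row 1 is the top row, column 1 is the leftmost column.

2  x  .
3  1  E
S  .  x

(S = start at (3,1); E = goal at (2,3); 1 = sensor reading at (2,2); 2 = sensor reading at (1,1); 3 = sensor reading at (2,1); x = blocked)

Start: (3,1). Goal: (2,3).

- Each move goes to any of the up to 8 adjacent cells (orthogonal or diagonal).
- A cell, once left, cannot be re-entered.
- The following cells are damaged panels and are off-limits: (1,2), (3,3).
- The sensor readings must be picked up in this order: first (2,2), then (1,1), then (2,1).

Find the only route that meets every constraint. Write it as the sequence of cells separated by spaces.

The waypoints must appear in the order (2,2), (1,1), (2,1), with no cell reused.
Route from (3,1): up-right 1 to (2,2), up-left 1 to (1,1), down 1 to (2,1), down-right 1 to (3,2), up-right 1 to (2,3) — 5 moves in all.
Check: order respected (1 at step 1, 2 at step 2, 3 at step 3).

(3,1) (2,2) (1,1) (2,1) (3,2) (2,3)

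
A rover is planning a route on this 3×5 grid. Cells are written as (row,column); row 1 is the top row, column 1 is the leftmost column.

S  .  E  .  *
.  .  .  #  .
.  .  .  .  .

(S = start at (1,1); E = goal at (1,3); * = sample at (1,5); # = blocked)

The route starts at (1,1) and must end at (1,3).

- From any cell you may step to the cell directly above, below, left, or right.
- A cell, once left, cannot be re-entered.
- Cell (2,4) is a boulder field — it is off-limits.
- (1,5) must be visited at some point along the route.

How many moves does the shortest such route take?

Any route passes through (1,5) somewhere between (1,1) and (1,3). Summing Manhattan distances along the two legs ((1,1) → (1,5) → (1,3)) gives a lower bound of 4 + 2 = 6 moves.
The shortest route satisfying every rule uses 10 moves: (1,1) → (2,1) → (3,1) → (3,2) → (3,3) → (3,4) → (3,5) → (2,5) → (1,5) → (1,4) → (1,3).
The bound of 6 isn't tight here; checking systematically, no route of length 6 through 9 satisfies every constraint (on a 4-connected grid the length of any start-to-goal walk has the same parity as the Manhattan bound, so only lengths 6, 8, 10, … need checking), so 10 is the minimum.

10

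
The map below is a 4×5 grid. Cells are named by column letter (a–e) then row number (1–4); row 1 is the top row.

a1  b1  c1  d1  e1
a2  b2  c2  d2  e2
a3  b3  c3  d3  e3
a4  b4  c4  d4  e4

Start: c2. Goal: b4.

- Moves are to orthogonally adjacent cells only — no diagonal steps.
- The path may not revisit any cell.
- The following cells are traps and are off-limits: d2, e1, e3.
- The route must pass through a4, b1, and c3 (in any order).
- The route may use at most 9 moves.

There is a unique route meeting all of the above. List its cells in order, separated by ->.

Any route must reach a4, b1, and c3 and still end at b4 within 9 moves, so the order of the required stops is forced.
Route from c2: down to c3, left to b3, 2× up (reaching b1), left to a1, 3× down (reaching a4), right to b4 — 9 moves in all.
Check: all required cells visited; 9 ≤ 9 moves.

c2 -> c3 -> b3 -> b2 -> b1 -> a1 -> a2 -> a3 -> a4 -> b4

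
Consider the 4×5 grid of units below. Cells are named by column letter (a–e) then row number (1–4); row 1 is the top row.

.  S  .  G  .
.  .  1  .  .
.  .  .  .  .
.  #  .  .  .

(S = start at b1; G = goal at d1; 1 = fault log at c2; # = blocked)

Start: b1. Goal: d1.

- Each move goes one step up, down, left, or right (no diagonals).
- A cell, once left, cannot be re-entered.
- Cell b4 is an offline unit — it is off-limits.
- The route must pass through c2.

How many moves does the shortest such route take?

4

Any route passes through c2 somewhere between b1 and d1. Summing Manhattan distances along the two legs (b1 → c2 → d1) gives a lower bound of 2 + 2 = 4 moves.
A route of 4 moves achieves this: b1 → b2 → c2 → c1 → d1.
Since 4 matches the lower bound, it is optimal.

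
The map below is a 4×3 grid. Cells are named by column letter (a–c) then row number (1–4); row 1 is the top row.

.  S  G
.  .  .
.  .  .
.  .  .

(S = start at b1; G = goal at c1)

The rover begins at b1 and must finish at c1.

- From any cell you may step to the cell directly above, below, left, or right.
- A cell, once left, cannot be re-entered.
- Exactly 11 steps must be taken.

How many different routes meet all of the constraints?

2

Need simple routes of exactly 11 moves from b1 to c1 (Manhattan distance 1, so 5 moves are spent on a detour and 5 undoing it).
Enumerating: b1 a1 a2 a3 a4 b4 c4 c3 b3 b2 c2 c1 | b1 a1 a2 b2 b3 a3 a4 b4 c4 c3 c2 c1.
That gives 2 routes.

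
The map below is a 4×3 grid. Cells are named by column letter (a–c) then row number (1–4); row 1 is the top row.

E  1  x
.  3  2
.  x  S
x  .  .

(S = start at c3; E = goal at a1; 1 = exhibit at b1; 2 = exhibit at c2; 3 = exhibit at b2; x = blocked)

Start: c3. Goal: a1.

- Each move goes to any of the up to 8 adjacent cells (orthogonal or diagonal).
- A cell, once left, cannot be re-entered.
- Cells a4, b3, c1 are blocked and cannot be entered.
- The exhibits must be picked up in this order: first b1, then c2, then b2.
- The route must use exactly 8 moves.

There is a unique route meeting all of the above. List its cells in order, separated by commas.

c3, c4, b4, a3, a2, b1, c2, b2, a1

The waypoints must appear in the order b1, c2, b2, with no cell reused.
Route from c3: down to c4, left to b4, up-left to a3, up to a2, up-right to b1, down-right to c2, left to b2, up-left to a1 — 8 moves in all.
Check: order respected (1 at step 5, 2 at step 6, 3 at step 7); 8 moves as required.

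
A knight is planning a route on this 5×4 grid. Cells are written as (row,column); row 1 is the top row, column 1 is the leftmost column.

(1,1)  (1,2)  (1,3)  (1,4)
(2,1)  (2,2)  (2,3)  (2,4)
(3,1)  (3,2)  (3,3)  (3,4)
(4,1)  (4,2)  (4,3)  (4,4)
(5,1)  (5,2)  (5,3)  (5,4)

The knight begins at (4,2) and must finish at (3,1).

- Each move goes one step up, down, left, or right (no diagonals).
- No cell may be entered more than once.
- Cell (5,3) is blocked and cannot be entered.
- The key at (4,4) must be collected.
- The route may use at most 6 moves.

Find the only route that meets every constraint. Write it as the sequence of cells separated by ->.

(4,2) -> (4,3) -> (4,4) -> (3,4) -> (3,3) -> (3,2) -> (3,1)

Any route must reach (4,4) and still end at (3,1) within 6 moves, so the order of the required stops is forced.
Route from (4,2): 2× right (reaching (4,4)), up to (3,4), 3× left (reaching (3,1)) — 6 moves in all.
Check: all required cells visited; 6 ≤ 6 moves.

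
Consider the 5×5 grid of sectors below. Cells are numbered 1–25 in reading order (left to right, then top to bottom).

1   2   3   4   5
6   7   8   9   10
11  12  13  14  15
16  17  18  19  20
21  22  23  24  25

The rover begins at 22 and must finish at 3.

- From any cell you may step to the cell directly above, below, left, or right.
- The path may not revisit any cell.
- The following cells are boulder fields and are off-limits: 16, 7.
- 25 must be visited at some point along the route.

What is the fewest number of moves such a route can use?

9

Any route passes through 25 somewhere between 22 and 3. Summing Manhattan distances along the two legs (22 → 25 → 3) gives a lower bound of 3 + 6 = 9 moves.
A route of 9 moves achieves this: 22 → 23 → 24 → 25 → 20 → 15 → 10 → 5 → 4 → 3.
Since 9 matches the lower bound, it is optimal.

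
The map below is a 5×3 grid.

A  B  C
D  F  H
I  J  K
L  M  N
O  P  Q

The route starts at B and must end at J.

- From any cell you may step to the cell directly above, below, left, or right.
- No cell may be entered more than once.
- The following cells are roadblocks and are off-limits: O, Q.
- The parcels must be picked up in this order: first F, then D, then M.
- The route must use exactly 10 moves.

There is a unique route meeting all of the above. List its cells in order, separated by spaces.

The waypoints must appear in the order F, D, M, with no cell reused.
Route from B: right to C, down to H, 2× left (reaching D), 2× down (reaching L), 2× right (reaching N), up to K, left to J — 10 moves in all.
Check: order respected (F at step 3, D at step 4, M at step 7); 10 moves as required.

B C H F D I L M N K J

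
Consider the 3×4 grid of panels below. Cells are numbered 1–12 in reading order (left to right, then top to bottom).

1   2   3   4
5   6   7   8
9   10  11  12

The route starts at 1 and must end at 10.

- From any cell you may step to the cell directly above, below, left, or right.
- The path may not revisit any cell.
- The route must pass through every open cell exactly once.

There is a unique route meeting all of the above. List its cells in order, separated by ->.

Need to visit all 12 open cells exactly once, starting at 1 and ending at 10.
Cell 12 has only two open neighbours (8 and 11), so the path must pass straight through it: one of those is the cell it's entered from and the other is where it exits.
Route from 1: 3× right (reaching 4), 2× down (reaching 12), left to 11, up to 7, 2× left (reaching 5), down to 9, right to 10 — 11 moves in all.
Check: all 12 open cells covered.

1 -> 2 -> 3 -> 4 -> 8 -> 12 -> 11 -> 7 -> 6 -> 5 -> 9 -> 10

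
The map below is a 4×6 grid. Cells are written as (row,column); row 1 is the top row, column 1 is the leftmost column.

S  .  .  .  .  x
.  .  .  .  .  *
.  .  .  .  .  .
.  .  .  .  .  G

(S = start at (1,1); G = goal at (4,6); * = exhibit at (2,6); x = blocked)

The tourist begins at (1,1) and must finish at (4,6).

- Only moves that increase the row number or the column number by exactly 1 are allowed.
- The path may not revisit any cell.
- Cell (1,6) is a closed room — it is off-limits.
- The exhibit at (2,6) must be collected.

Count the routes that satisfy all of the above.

5

A right/down-only route from (1,1) to (4,6) makes exactly 3 down-moves and 5 right-moves in some order.
With no other constraints that would be C(8,3) = 56 routes.
Split at (2,6) and multiply the segment counts (each segment already excludes blocked cells): (1,1)→(2,6): 5; (2,6)→(4,6): 1; product = 5.
That gives 5 routes.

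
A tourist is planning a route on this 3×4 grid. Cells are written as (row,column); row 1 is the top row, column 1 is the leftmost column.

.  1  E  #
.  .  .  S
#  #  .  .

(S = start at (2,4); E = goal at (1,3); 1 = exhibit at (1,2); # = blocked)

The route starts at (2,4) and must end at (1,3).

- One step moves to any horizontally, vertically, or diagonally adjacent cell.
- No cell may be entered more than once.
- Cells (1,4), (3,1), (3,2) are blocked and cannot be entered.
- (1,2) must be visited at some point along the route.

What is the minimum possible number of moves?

3

Any route passes through (1,2) somewhere between (2,4) and (1,3). Summing Chebyshev distances along the two legs ((2,4) → (1,2) → (1,3)) gives a lower bound of 2 + 1 = 3 moves.
A route of 3 moves achieves this: (2,4) → (2,3) → (1,2) → (1,3).
Since 3 matches the lower bound, it is optimal.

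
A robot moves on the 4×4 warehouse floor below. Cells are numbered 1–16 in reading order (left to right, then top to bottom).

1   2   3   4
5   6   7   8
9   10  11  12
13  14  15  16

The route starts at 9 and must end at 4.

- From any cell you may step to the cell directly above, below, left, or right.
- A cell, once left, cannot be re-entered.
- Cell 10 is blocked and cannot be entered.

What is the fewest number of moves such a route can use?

5

The Manhattan distance from 9 to 4 is |3−1| + |1−4| = 5, so at least 5 moves are needed.
A route of 5 moves achieves this: 9 → 5 → 1 → 2 → 3 → 4.
Since 5 matches the lower bound, it is optimal.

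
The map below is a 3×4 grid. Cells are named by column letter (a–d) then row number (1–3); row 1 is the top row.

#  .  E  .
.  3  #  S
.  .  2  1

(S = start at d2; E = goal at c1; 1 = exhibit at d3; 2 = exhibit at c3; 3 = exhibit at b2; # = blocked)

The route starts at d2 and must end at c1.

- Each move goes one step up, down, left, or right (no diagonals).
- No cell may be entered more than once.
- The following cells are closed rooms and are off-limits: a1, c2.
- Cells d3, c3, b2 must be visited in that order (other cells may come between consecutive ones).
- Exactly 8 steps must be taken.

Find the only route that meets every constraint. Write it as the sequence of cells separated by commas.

The waypoints must appear in the order d3, c3, b2, with no cell reused.
Route from d2: down 1 to d3, left 3 to a3, up 1 to a2, right 1 to b2, up 1 to b1, right 1 to c1 — 8 moves in all.
Check: order respected (1 at step 1, 2 at step 2, 3 at step 6); 8 moves as required.

d2, d3, c3, b3, a3, a2, b2, b1, c1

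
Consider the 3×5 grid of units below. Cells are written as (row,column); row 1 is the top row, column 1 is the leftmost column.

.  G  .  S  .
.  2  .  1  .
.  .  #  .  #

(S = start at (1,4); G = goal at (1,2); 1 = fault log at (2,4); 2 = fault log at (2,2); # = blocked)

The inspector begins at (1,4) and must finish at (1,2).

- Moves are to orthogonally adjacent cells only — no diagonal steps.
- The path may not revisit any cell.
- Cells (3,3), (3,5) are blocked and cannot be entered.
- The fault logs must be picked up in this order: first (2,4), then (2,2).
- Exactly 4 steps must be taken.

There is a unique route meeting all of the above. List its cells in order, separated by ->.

The waypoints must appear in the order (2,4), (2,2), with no cell reused.
Route from (1,4): down to (2,4), 2× left (reaching (2,2)), up to (1,2) — 4 moves in all.
Check: order respected (1 at step 1, 2 at step 3); 4 moves as required.

(1,4) -> (2,4) -> (2,3) -> (2,2) -> (1,2)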